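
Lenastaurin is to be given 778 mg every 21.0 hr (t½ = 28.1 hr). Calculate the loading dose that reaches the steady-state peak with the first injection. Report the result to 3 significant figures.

k = ln 2 / 28.1 = 0.02467 hr⁻¹
Accumulation ratio R = 1 / (1 − e^(−kτ)) = 1 / (1 − e^(−0.02467×21.0)) = 1 / (1 − 0.5957) = 2.473
Loading dose = maintenance dose × R = 778 × 2.473 ≈ 1920 mg

1920 mg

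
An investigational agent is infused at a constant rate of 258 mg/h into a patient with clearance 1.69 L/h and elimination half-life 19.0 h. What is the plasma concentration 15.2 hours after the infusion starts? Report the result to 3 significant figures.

65.0 mg/L

Css = rate / CL = 258 / 1.69 = 152.7 mg/L
k = ln 2 / 19.0 = 0.03648 h⁻¹
C(t) = Css (1 − e^(−kt)) = 152.7 × (1 − e^(−0.5545)) = 152.7 × 0.4257 ≈ 65.0 mg/L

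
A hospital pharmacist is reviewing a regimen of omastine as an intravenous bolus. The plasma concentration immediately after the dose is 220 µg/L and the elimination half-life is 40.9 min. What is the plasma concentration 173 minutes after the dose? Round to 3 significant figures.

k = ln 2 / 40.9 = 0.01695 min⁻¹
C(t) = C₀ e^(−kt) = 220 × e^(−0.01695 × 173) = 220 × e^(−2.932) = 220 × 0.05330 ≈ 11.7 µg/L

11.7 µg/L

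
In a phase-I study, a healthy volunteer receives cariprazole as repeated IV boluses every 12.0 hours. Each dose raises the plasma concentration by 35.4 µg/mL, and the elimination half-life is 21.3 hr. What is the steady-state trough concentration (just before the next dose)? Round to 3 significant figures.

k = ln 2 / 21.3 = 0.03254 hr⁻¹
Fraction remaining after one interval: e^(−kτ) = e^(−0.03254 × 12.0) = 0.6767
R = 1 / (1 − 0.6767) = 3.093
Css,max = 35.4 × 3.093 = 109.5 µg/mL
Css,min = Css,max × e^(−kτ) = 109.5 × 0.6767 ≈ 74.1 µg/mL

74.1 µg/mL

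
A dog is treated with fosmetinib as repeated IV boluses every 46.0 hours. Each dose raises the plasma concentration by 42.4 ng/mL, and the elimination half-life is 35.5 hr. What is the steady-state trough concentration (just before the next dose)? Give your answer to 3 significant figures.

29.1 ng/mL

k = ln 2 / 35.5 = 0.01953 hr⁻¹
Fraction remaining after one interval: e^(−kτ) = e^(−0.01953 × 46.0) = 0.4073
R = 1 / (1 − 0.4073) = 1.687
Css,max = 42.4 × 1.687 = 71.54 ng/mL
Css,min = Css,max × e^(−kτ) = 71.54 × 0.4073 ≈ 29.1 ng/mL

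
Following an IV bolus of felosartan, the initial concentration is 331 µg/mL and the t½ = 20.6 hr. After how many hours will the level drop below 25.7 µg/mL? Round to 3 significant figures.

76.0 hours

k = ln 2 / 20.6 = 0.03365 hr⁻¹
C(t) = C₀ e^(−kt)  ⇒  t = ln(C₀/C) / k
t = ln(331/25.7) / 0.03365 = 2.556 / 0.03365 ≈ 76.0 hours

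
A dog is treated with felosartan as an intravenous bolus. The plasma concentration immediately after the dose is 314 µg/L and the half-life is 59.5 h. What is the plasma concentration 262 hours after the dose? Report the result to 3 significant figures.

k = ln 2 / 59.5 = 0.01165 h⁻¹
262 h is 4.403 half-lives, so C = 314 × (1/2)^4.403 = 314 × 0.04726 ≈ 14.8 µg/L

14.8 µg/L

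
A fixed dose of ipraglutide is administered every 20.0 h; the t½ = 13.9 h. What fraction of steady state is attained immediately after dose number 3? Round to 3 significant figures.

0.950

k = ln 2 / 13.9 = 0.04987 h⁻¹
f_n = 1 − e^(−nkτ) = 1 − e^(−3 × 0.04987 × 20.0) = 1 − e^(−2.992) = 1 − 0.05019 ≈ 0.950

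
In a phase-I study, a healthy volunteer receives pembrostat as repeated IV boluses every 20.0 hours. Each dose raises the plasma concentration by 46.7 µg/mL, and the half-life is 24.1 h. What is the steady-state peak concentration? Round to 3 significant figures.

k = ln 2 / 24.1 = 0.02876 h⁻¹
Fraction remaining after one interval: e^(−kτ) = e^(−0.02876 × 20.0) = 0.5626
R = 1 / (1 − 0.5626) = 2.286
Css,max = 46.7 × 2.286 ≈ 107 µg/mL

107 µg/mL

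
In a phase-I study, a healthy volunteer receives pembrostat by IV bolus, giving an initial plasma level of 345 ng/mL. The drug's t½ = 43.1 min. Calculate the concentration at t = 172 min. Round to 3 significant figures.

21.7 ng/mL

k = ln 2 / 43.1 = 0.01608 min⁻¹
C(t) = C₀ e^(−kt) = 345 × e^(−0.01608 × 172) = 345 × e^(−2.766) = 345 × 0.06290 ≈ 21.7 ng/mL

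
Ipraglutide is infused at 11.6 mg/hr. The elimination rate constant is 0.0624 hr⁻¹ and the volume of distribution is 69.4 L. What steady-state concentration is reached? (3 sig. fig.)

CL = k · V = 0.0624 × 69.4 = 4.331 L/hr
Css = rate / CL = 11.6 / 4.331 ≈ 2.68 µg/mL

2.68 µg/mL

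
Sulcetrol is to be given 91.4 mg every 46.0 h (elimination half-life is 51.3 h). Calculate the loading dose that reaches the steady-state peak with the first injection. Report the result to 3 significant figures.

197 mg

k = ln 2 / 51.3 = 0.01351 h⁻¹
Accumulation ratio R = 1 / (1 − e^(−kτ)) = 1 / (1 − e^(−0.01351×46.0)) = 1 / (1 − 0.5371) = 2.160
Loading dose = maintenance dose × R = 91.4 × 2.160 ≈ 197 mg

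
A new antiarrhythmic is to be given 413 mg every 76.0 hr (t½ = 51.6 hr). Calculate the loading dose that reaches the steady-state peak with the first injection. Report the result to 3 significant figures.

k = ln 2 / 51.6 = 0.01343 hr⁻¹
Accumulation ratio R = 1 / (1 − e^(−kτ)) = 1 / (1 − e^(−0.01343×76.0)) = 1 / (1 − 0.3603) = 1.563
Loading dose = maintenance dose × R = 413 × 1.563 ≈ 646 mg

646 mg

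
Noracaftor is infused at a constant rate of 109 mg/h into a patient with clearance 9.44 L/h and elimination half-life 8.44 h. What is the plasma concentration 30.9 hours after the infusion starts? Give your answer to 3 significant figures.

10.6 mg/L

Css = rate / CL = 109 / 9.44 = 11.55 mg/L
k = ln 2 / 8.44 = 0.08213 h⁻¹
C(t) = Css (1 − e^(−kt)) = 11.55 × (1 − e^(−2.538)) = 11.55 × 0.9210 ≈ 10.6 mg/L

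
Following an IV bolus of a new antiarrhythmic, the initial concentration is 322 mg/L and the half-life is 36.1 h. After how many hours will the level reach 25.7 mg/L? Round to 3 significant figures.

k = ln 2 / 36.1 = 0.01920 h⁻¹
C(t) = C₀ e^(−kt)  ⇒  t = ln(C₀/C) / k
t = ln(322/25.7) / 0.01920 = 2.528 / 0.01920 ≈ 132 hours

132 hours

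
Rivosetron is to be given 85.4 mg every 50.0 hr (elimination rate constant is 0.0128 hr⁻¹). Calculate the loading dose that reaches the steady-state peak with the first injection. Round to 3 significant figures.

Accumulation ratio R = 1 / (1 − e^(−kτ)) = 1 / (1 − e^(−0.01280×50.0)) = 1 / (1 − 0.5273) = 2.115
Loading dose = maintenance dose × R = 85.4 × 2.115 ≈ 181 mg

181 mg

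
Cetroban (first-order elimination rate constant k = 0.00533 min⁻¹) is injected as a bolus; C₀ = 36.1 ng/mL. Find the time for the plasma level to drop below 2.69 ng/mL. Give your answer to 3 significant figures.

C(t) = C₀ e^(−kt)  ⇒  t = ln(C₀/C) / k
t = ln(36.1/2.69) / 0.005330 = 2.597 / 0.005330 ≈ 487 minutes

487 minutes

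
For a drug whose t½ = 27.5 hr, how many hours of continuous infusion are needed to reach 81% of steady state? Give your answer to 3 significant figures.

65.9 hours

k = ln 2 / 27.5 = 0.02521 hr⁻¹
f = 1 − e^(−kt)  ⇒  t = −ln(1 − f) / k
t = −ln(1 − 0.81) / 0.02521 = 1.661 / 0.02521 ≈ 65.9 hours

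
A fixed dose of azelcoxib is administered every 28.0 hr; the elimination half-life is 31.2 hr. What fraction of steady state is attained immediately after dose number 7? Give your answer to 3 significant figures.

0.987

k = ln 2 / 31.2 = 0.02222 hr⁻¹
f_n = 1 − e^(−nkτ) = 1 − e^(−7 × 0.02222 × 28.0) = 1 − e^(−4.354) = 1 − 0.01285 ≈ 0.987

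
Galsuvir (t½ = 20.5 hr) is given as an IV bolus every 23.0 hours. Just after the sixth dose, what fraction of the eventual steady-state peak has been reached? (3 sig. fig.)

0.991

k = ln 2 / 20.5 = 0.03381 hr⁻¹
f_n = 1 − e^(−nkτ) = 1 − e^(−6 × 0.03381 × 23.0) = 1 − e^(−4.666) = 1 − 0.009409 ≈ 0.991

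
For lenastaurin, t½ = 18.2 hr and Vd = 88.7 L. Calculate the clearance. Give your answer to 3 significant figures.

k = ln 2 / t½ = ln 2 / 18.2 = 0.03809 hr⁻¹
CL = k · V = 0.03809 × 88.7 ≈ 3.38 L/hr

3.38 L/hr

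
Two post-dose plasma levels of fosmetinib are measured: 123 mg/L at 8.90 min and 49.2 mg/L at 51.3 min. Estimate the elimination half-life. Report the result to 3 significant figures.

k = ln(C₁/C₂) / (t₂ − t₁) = ln(123/49.2) / (51.3 − 8.90)
  = 0.9163 / 42.40 = 0.02161 min⁻¹
t½ = ln 2 / k = ln 2 / 0.02161 ≈ 32.1 minutes

32.1 minutes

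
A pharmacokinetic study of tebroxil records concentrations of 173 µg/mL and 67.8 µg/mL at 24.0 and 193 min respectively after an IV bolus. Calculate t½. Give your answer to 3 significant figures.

125 minutes

k = ln(C₁/C₂) / (t₂ − t₁) = ln(173/67.8) / (193 − 24.0)
  = 0.9367 / 169.0 = 0.005543 min⁻¹
t½ = ln 2 / k = ln 2 / 0.005543 ≈ 125 minutes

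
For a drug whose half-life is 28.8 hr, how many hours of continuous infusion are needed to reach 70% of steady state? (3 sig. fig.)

k = ln 2 / 28.8 = 0.02407 hr⁻¹
f = 1 − e^(−kt)  ⇒  t = −ln(1 − f) / k
t = −ln(1 − 0.7) / 0.02407 = 1.204 / 0.02407 ≈ 50.0 hours

50.0 hours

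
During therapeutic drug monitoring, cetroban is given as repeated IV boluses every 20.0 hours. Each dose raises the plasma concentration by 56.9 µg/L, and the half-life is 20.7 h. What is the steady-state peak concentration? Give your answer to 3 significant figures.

k = ln 2 / 20.7 = 0.03349 h⁻¹
Fraction remaining after one interval: e^(−kτ) = e^(−0.03349 × 20.0) = 0.5119
R = 1 / (1 − 0.5119) = 2.049
Css,max = 56.9 × 2.049 ≈ 117 µg/L

117 µg/L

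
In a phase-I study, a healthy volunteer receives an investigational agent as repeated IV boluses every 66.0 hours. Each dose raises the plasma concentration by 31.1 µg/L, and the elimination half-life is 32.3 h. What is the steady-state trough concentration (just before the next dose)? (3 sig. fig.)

k = ln 2 / 32.3 = 0.02146 h⁻¹
Fraction remaining after one interval: e^(−kτ) = e^(−0.02146 × 66.0) = 0.2426
R = 1 / (1 − 0.2426) = 1.320
Css,max = 31.1 × 1.320 = 41.06 µg/L
Css,min = Css,max × e^(−kτ) = 41.06 × 0.2426 ≈ 9.96 µg/L

9.96 µg/L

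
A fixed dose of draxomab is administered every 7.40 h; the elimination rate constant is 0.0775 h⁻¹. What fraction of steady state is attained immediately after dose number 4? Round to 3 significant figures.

0.899

f_n = 1 − e^(−nkτ) = 1 − e^(−4 × 0.07750 × 7.40) = 1 − e^(−2.294) = 1 − 0.1009 ≈ 0.899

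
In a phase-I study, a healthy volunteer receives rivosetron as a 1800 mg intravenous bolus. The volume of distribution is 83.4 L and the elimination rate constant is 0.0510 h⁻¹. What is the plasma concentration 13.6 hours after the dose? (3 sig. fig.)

C₀ = dose / V = 1800 / 83.4 = 21.58 µg/mL
C(t) = C₀ e^(−kt) = 21.58 × e^(−0.05100 × 13.6) = 21.58 × e^(−0.6936) = 21.58 × 0.4998 ≈ 10.8 µg/mL

10.8 µg/mL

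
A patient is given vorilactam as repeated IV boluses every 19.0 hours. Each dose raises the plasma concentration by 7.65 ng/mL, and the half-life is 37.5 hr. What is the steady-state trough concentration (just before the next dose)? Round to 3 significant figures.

18.2 ng/mL

k = ln 2 / 37.5 = 0.01848 hr⁻¹
Fraction remaining after one interval: e^(−kτ) = e^(−0.01848 × 19.0) = 0.7038
R = 1 / (1 − 0.7038) = 3.377
Css,max = 7.65 × 3.377 = 25.83 ng/mL
Css,min = Css,max × e^(−kτ) = 25.83 × 0.7038 ≈ 18.2 ng/mL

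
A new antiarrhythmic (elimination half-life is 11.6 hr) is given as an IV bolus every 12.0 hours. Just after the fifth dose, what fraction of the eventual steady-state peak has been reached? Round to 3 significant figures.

k = ln 2 / 11.6 = 0.05975 hr⁻¹
f_n = 1 − e^(−nkτ) = 1 − e^(−5 × 0.05975 × 12.0) = 1 − e^(−3.585) = 1 − 0.02773 ≈ 0.972

0.972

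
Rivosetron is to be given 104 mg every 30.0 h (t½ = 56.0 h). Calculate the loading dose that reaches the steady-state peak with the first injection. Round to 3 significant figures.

k = ln 2 / 56.0 = 0.01238 h⁻¹
Accumulation ratio R = 1 / (1 − e^(−kτ)) = 1 / (1 − e^(−0.01238×30.0)) = 1 / (1 − 0.6898) = 3.224
Loading dose = maintenance dose × R = 104 × 3.224 ≈ 335 mg

335 mg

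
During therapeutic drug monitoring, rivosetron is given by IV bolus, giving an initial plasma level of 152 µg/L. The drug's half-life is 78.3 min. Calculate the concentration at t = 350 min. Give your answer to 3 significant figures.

k = ln 2 / 78.3 = 0.008852 min⁻¹
C(t) = C₀ e^(−kt) = 152 × e^(−0.008852 × 350) = 152 × e^(−3.098) = 152 × 0.04512 ≈ 6.86 µg/L

6.86 µg/L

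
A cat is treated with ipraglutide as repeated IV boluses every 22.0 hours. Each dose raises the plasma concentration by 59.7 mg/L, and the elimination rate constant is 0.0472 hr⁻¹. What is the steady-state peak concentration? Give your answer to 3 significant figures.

92.4 mg/L

Fraction remaining after one interval: e^(−kτ) = e^(−0.04720 × 22.0) = 0.3540
R = 1 / (1 − 0.3540) = 1.548
Css,max = 59.7 × 1.548 ≈ 92.4 mg/L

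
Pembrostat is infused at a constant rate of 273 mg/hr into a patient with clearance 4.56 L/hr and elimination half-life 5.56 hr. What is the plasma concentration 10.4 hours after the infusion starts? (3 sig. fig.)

Css = rate / CL = 273 / 4.56 = 59.87 µg/mL
k = ln 2 / 5.56 = 0.1247 hr⁻¹
C(t) = Css (1 − e^(−kt)) = 59.87 × (1 − e^(−1.297)) = 59.87 × 0.7265 ≈ 43.5 µg/mL

43.5 µg/mL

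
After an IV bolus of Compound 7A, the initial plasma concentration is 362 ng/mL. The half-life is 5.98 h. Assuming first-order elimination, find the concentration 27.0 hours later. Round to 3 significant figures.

15.8 ng/mL

k = ln 2 / 5.98 = 0.1159 h⁻¹
C(t) = C₀ e^(−kt) = 362 × e^(−0.1159 × 27.0) = 362 × e^(−3.130) = 362 × 0.04374 ≈ 15.8 ng/mL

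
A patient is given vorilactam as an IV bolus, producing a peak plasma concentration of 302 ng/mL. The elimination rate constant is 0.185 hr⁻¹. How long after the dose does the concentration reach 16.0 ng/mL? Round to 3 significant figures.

C(t) = C₀ e^(−kt)  ⇒  t = ln(C₀/C) / k
t = ln(302/16.0) / 0.1850 = 2.938 / 0.1850 ≈ 15.9 hours

15.9 hours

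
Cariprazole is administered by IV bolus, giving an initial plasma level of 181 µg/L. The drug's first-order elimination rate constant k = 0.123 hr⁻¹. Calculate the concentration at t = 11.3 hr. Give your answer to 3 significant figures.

45.1 µg/L

C(t) = C₀ e^(−kt) = 181 × e^(−0.1230 × 11.3) = 181 × e^(−1.390) = 181 × 0.2491 ≈ 45.1 µg/L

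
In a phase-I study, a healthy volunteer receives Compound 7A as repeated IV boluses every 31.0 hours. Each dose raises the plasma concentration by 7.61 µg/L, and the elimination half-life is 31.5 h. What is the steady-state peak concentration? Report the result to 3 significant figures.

15.4 µg/L

k = ln 2 / 31.5 = 0.02200 h⁻¹
Fraction remaining after one interval: e^(−kτ) = e^(−0.02200 × 31.0) = 0.5055
R = 1 / (1 − 0.5055) = 2.022
Css,max = 7.61 × 2.022 ≈ 15.4 µg/L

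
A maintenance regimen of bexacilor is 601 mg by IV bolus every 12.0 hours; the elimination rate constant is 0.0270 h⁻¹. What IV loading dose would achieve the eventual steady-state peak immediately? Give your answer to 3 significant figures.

2170 mg

Accumulation ratio R = 1 / (1 − e^(−kτ)) = 1 / (1 − e^(−0.02700×12.0)) = 1 / (1 − 0.7233) = 3.613
Loading dose = maintenance dose × R = 601 × 3.613 ≈ 2170 mg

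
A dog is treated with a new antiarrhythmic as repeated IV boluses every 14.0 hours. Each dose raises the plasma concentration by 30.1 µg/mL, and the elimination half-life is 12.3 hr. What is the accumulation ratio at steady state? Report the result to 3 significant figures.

1.83

k = ln 2 / 12.3 = 0.05635 hr⁻¹
Fraction remaining after one interval: e^(−kτ) = e^(−0.05635 × 14.0) = 0.4543
R = 1 / (1 − 0.4543) = 1 / 0.5457 ≈ 1.83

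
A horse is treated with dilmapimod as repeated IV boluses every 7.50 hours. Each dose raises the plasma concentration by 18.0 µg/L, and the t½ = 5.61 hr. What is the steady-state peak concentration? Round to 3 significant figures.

k = ln 2 / 5.61 = 0.1236 hr⁻¹
Fraction remaining after one interval: e^(−kτ) = e^(−0.1236 × 7.50) = 0.3959
R = 1 / (1 − 0.3959) = 1.655
Css,max = 18.0 × 1.655 ≈ 29.8 µg/L

29.8 µg/L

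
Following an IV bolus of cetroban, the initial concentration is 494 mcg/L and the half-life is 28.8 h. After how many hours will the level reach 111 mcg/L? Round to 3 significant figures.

k = ln 2 / 28.8 = 0.02407 h⁻¹
C(t) = C₀ e^(−kt)  ⇒  t = ln(C₀/C) / k
t = ln(494/111) / 0.02407 = 1.493 / 0.02407 ≈ 62.0 hours

62.0 hours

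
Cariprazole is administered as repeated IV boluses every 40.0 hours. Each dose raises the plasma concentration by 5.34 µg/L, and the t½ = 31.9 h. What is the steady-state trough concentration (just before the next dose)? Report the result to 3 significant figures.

3.86 µg/L

k = ln 2 / 31.9 = 0.02173 h⁻¹
Fraction remaining after one interval: e^(−kτ) = e^(−0.02173 × 40.0) = 0.4193
R = 1 / (1 − 0.4193) = 1.722
Css,max = 5.34 × 1.722 = 9.196 µg/L
Css,min = Css,max × e^(−kτ) = 9.196 × 0.4193 ≈ 3.86 µg/L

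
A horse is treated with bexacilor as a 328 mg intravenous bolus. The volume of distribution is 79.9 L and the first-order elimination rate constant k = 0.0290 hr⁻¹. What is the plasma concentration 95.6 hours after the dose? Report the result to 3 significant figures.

0.257 mg/L

C₀ = dose / V = 328 / 79.9 = 4.105 mg/L
C(t) = C₀ e^(−kt) = 4.105 × e^(−0.02900 × 95.6) = 4.105 × e^(−2.772) = 4.105 × 0.06251 ≈ 0.257 mg/L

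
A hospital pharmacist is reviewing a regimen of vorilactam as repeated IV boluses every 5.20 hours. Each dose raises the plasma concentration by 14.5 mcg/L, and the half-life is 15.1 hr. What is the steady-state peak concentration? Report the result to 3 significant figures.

k = ln 2 / 15.1 = 0.04590 hr⁻¹
Fraction remaining after one interval: e^(−kτ) = e^(−0.04590 × 5.20) = 0.7877
R = 1 / (1 − 0.7877) = 4.709
Css,max = 14.5 × 4.709 ≈ 68.3 mcg/L

68.3 mcg/L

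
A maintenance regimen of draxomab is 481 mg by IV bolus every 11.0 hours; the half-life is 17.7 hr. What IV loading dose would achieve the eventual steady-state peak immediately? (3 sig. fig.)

1370 mg

k = ln 2 / 17.7 = 0.03916 hr⁻¹
Accumulation ratio R = 1 / (1 − e^(−kτ)) = 1 / (1 − e^(−0.03916×11.0)) = 1 / (1 − 0.6500) = 2.857
Loading dose = maintenance dose × R = 481 × 2.857 ≈ 1370 mg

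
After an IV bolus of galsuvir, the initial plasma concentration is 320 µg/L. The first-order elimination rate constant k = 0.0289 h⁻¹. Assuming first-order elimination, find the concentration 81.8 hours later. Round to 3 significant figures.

C(t) = C₀ e^(−kt) = 320 × e^(−0.02890 × 81.8) = 320 × e^(−2.364) = 320 × 0.09404 ≈ 30.1 µg/L

30.1 µg/L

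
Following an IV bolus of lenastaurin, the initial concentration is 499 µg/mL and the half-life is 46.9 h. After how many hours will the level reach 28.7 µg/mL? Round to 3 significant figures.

k = ln 2 / 46.9 = 0.01478 h⁻¹
C(t) = C₀ e^(−kt)  ⇒  t = ln(C₀/C) / k
t = ln(499/28.7) / 0.01478 = 2.856 / 0.01478 ≈ 193 hours

193 hours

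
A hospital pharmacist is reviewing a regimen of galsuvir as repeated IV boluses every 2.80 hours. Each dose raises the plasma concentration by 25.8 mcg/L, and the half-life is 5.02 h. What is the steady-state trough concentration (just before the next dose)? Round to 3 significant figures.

k = ln 2 / 5.02 = 0.1381 h⁻¹
Fraction remaining after one interval: e^(−kτ) = e^(−0.1381 × 2.80) = 0.6794
R = 1 / (1 − 0.6794) = 3.119
Css,max = 25.8 × 3.119 = 80.46 mcg/L
Css,min = Css,max × e^(−kτ) = 80.46 × 0.6794 ≈ 54.7 mcg/L

54.7 mcg/L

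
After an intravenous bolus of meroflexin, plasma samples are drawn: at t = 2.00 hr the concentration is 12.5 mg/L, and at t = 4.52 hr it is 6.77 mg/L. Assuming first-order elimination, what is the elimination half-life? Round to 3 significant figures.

k = ln(C₁/C₂) / (t₂ − t₁) = ln(12.5/6.77) / (4.52 − 2.00)
  = 0.6132 / 2.520 = 0.2433 hr⁻¹
t½ = ln 2 / k = ln 2 / 0.2433 ≈ 2.85 hours

2.85 hours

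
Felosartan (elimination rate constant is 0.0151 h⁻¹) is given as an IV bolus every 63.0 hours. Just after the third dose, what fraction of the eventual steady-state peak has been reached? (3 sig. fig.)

0.942

f_n = 1 − e^(−nkτ) = 1 − e^(−3 × 0.01510 × 63.0) = 1 − e^(−2.854) = 1 − 0.05762 ≈ 0.942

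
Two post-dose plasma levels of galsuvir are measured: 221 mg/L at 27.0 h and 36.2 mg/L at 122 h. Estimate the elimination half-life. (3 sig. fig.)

36.4 hours

k = ln(C₁/C₂) / (t₂ − t₁) = ln(221/36.2) / (122 − 27.0)
  = 1.809 / 95.00 = 0.01904 h⁻¹
t½ = ln 2 / k = ln 2 / 0.01904 ≈ 36.4 hours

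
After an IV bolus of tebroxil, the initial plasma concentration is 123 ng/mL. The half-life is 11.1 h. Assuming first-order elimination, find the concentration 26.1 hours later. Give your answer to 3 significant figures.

24.1 ng/mL

k = ln 2 / 11.1 = 0.06245 h⁻¹
26.1 h is 2.351 half-lives, so C = 123 × (1/2)^2.351 = 123 × 0.1960 ≈ 24.1 ng/mL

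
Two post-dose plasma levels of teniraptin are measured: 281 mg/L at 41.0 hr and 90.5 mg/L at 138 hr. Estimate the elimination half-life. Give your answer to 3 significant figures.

59.3 hours

k = ln(C₁/C₂) / (t₂ − t₁) = ln(281/90.5) / (138 − 41.0)
  = 1.133 / 97.00 = 0.01168 hr⁻¹
t½ = ln 2 / k = ln 2 / 0.01168 ≈ 59.3 hours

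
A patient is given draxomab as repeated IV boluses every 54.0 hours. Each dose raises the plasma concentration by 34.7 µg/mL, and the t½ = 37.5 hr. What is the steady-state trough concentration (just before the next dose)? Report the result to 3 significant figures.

k = ln 2 / 37.5 = 0.01848 hr⁻¹
Fraction remaining after one interval: e^(−kτ) = e^(−0.01848 × 54.0) = 0.3686
R = 1 / (1 − 0.3686) = 1.584
Css,max = 34.7 × 1.584 = 54.95 µg/mL
Css,min = Css,max × e^(−kτ) = 54.95 × 0.3686 ≈ 20.3 µg/mL

20.3 µg/mL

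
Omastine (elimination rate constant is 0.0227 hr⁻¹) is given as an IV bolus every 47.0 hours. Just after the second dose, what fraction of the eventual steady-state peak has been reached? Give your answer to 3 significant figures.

f_n = 1 − e^(−nkτ) = 1 − e^(−2 × 0.02270 × 47.0) = 1 − e^(−2.134) = 1 − 0.1184 ≈ 0.882

0.882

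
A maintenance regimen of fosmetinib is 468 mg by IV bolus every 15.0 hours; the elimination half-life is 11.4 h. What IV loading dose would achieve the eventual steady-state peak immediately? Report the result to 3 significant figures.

k = ln 2 / 11.4 = 0.06080 h⁻¹
Accumulation ratio R = 1 / (1 − e^(−kτ)) = 1 / (1 − e^(−0.06080×15.0)) = 1 / (1 − 0.4017) = 1.671
Loading dose = maintenance dose × R = 468 × 1.671 ≈ 782 mg

782 mg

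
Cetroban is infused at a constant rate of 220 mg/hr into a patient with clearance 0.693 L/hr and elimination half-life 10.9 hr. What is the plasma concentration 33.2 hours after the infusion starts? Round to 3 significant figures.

Css = rate / CL = 220 / 0.693 = 317.5 mg/L
k = ln 2 / 10.9 = 0.06359 hr⁻¹
C(t) = Css (1 − e^(−kt)) = 317.5 × (1 − e^(−2.111)) = 317.5 × 0.8789 ≈ 279 mg/L

279 mg/L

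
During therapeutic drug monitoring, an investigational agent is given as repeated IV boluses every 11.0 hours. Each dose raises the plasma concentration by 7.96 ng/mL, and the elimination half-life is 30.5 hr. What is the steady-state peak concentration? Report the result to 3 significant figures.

k = ln 2 / 30.5 = 0.02273 hr⁻¹
Fraction remaining after one interval: e^(−kτ) = e^(−0.02273 × 11.0) = 0.7788
R = 1 / (1 − 0.7788) = 4.521
Css,max = 7.96 × 4.521 ≈ 36.0 ng/mL

36.0 ng/mL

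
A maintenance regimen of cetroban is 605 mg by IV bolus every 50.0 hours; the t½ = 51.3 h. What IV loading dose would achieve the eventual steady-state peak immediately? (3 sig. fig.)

1230 mg

k = ln 2 / 51.3 = 0.01351 h⁻¹
Accumulation ratio R = 1 / (1 − e^(−kτ)) = 1 / (1 − e^(−0.01351×50.0)) = 1 / (1 − 0.5089) = 2.036
Loading dose = maintenance dose × R = 605 × 2.036 ≈ 1230 mg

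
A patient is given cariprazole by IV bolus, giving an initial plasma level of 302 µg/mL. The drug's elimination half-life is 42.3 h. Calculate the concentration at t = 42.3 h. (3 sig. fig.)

151 µg/mL

k = ln 2 / 42.3 = 0.01639 h⁻¹
C(t) = C₀ e^(−kt) = 302 × e^(−0.01639 × 42.3) = 302 × e^(−0.6931) = 302 × 0.5000 ≈ 151 µg/mL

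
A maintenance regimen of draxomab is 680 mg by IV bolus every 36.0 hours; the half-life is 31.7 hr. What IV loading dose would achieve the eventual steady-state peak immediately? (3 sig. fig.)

1250 mg

k = ln 2 / 31.7 = 0.02187 hr⁻¹
Accumulation ratio R = 1 / (1 − e^(−kτ)) = 1 / (1 − e^(−0.02187×36.0)) = 1 / (1 − 0.4551) = 1.835
Loading dose = maintenance dose × R = 680 × 1.835 ≈ 1250 mg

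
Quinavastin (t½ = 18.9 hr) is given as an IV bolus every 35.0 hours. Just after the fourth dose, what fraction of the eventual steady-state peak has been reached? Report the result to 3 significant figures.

k = ln 2 / 18.9 = 0.03667 hr⁻¹
f_n = 1 − e^(−nkτ) = 1 − e^(−4 × 0.03667 × 35.0) = 1 − e^(−5.134) = 1 − 0.005890 ≈ 0.994

0.994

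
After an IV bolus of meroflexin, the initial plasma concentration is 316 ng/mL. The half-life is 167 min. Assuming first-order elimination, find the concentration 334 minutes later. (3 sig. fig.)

79.0 ng/mL

k = ln 2 / 167 = 0.004151 min⁻¹
C(t) = C₀ e^(−kt) = 316 × e^(−0.004151 × 334) = 316 × e^(−1.386) = 316 × 0.2500 ≈ 79.0 ng/mL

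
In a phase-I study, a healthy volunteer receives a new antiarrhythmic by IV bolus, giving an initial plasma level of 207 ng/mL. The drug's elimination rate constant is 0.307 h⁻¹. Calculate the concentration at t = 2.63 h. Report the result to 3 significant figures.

C(t) = C₀ e^(−kt) = 207 × e^(−0.3070 × 2.63) = 207 × e^(−0.8074) = 207 × 0.4460 ≈ 92.3 ng/mL

92.3 ng/mL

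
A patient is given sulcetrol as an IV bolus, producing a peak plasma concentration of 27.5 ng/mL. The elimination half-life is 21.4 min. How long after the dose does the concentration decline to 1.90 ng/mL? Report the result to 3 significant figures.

82.5 minutes

k = ln 2 / 21.4 = 0.03239 min⁻¹
C(t) = C₀ e^(−kt)  ⇒  t = ln(C₀/C) / k
t = ln(27.5/1.90) / 0.03239 = 2.672 / 0.03239 ≈ 82.5 minutes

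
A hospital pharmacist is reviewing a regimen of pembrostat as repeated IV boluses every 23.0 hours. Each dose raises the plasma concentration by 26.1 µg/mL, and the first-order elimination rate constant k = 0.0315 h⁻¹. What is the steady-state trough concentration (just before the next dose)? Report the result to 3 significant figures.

24.5 µg/mL

Fraction remaining after one interval: e^(−kτ) = e^(−0.03150 × 23.0) = 0.4846
R = 1 / (1 − 0.4846) = 1.940
Css,max = 26.1 × 1.940 = 50.64 µg/mL
Css,min = Css,max × e^(−kτ) = 50.64 × 0.4846 ≈ 24.5 µg/mL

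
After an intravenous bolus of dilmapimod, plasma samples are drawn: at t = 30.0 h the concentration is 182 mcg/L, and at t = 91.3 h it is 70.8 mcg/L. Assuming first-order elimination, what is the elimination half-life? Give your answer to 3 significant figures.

k = ln(C₁/C₂) / (t₂ − t₁) = ln(182/70.8) / (91.3 − 30.0)
  = 0.9441 / 61.30 = 0.01540 h⁻¹
t½ = ln 2 / k = ln 2 / 0.01540 ≈ 45.0 hours

45.0 hours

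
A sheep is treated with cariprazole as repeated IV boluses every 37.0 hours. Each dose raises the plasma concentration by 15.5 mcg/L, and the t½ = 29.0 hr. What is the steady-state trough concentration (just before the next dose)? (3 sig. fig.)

10.9 mcg/L

k = ln 2 / 29.0 = 0.02390 hr⁻¹
Fraction remaining after one interval: e^(−kτ) = e^(−0.02390 × 37.0) = 0.4130
R = 1 / (1 − 0.4130) = 1.704
Css,max = 15.5 × 1.704 = 26.40 mcg/L
Css,min = Css,max × e^(−kτ) = 26.40 × 0.4130 ≈ 10.9 mcg/L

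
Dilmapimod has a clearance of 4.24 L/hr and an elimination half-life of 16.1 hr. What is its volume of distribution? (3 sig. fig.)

98.5 L

k = ln 2 / t½ = ln 2 / 16.1 = 0.04305 hr⁻¹
V = CL / k = 4.24 / 0.04305 ≈ 98.5 L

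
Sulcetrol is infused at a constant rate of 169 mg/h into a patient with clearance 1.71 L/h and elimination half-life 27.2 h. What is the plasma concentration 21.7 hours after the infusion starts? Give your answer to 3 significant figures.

42.0 µg/mL

Css = rate / CL = 169 / 1.71 = 98.83 µg/mL
k = ln 2 / 27.2 = 0.02548 h⁻¹
C(t) = Css (1 − e^(−kt)) = 98.83 × (1 − e^(−0.5530)) = 98.83 × 0.4248 ≈ 42.0 µg/mL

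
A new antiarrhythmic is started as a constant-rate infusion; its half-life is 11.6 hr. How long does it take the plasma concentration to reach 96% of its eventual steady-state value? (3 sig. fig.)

k = ln 2 / 11.6 = 0.05975 hr⁻¹
f = 1 − e^(−kt)  ⇒  t = −ln(1 − f) / k
t = −ln(1 − 0.96) / 0.05975 = 3.219 / 0.05975 ≈ 53.9 hours

53.9 hours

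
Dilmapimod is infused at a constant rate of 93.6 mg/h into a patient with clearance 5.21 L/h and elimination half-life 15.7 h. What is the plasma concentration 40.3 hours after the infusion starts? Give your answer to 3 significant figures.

Css = rate / CL = 93.6 / 5.21 = 17.97 mg/L
k = ln 2 / 15.7 = 0.04415 h⁻¹
C(t) = Css (1 − e^(−kt)) = 17.97 × (1 − e^(−1.779)) = 17.97 × 0.8312 ≈ 14.9 mg/L

14.9 mg/L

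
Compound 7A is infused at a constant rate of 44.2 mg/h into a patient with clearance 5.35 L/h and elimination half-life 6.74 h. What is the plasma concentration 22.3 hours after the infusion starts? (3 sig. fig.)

7.43 µg/mL

Css = rate / CL = 44.2 / 5.35 = 8.262 µg/mL
k = ln 2 / 6.74 = 0.1028 h⁻¹
C(t) = Css (1 − e^(−kt)) = 8.262 × (1 − e^(−2.293)) = 8.262 × 0.8991 ≈ 7.43 µg/mL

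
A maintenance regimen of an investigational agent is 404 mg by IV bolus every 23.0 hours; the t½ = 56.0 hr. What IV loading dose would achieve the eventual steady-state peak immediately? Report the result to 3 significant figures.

1630 mg

k = ln 2 / 56.0 = 0.01238 hr⁻¹
Accumulation ratio R = 1 / (1 − e^(−kτ)) = 1 / (1 − e^(−0.01238×23.0)) = 1 / (1 − 0.7523) = 4.036
Loading dose = maintenance dose × R = 404 × 4.036 ≈ 1630 mg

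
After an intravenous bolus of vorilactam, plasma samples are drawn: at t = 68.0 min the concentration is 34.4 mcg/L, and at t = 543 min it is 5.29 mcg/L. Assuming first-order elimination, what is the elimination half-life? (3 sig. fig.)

176 minutes

k = ln(C₁/C₂) / (t₂ − t₁) = ln(34.4/5.29) / (543 − 68.0)
  = 1.872 / 475.0 = 0.003942 min⁻¹
t½ = ln 2 / k = ln 2 / 0.003942 ≈ 176 minutes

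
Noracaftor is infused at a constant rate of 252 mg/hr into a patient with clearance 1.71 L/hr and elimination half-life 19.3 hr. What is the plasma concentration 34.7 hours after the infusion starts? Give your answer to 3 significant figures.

Css = rate / CL = 252 / 1.71 = 147.4 µg/mL
k = ln 2 / 19.3 = 0.03591 hr⁻¹
C(t) = Css (1 − e^(−kt)) = 147.4 × (1 − e^(−1.246)) = 147.4 × 0.7124 ≈ 105 µg/mL

105 µg/mL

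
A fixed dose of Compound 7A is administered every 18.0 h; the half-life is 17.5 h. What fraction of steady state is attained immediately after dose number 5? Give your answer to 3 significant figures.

k = ln 2 / 17.5 = 0.03961 h⁻¹
f_n = 1 − e^(−nkτ) = 1 − e^(−5 × 0.03961 × 18.0) = 1 − e^(−3.565) = 1 − 0.02830 ≈ 0.972

0.972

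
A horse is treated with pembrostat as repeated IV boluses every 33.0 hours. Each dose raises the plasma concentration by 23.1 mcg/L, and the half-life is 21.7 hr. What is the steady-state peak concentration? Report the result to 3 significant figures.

35.5 mcg/L

k = ln 2 / 21.7 = 0.03194 hr⁻¹
Fraction remaining after one interval: e^(−kτ) = e^(−0.03194 × 33.0) = 0.3485
R = 1 / (1 − 0.3485) = 1.535
Css,max = 23.1 × 1.535 ≈ 35.5 mcg/L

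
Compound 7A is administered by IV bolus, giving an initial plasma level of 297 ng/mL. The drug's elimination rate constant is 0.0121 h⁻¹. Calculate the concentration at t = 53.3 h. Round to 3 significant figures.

C(t) = C₀ e^(−kt) = 297 × e^(−0.01210 × 53.3) = 297 × e^(−0.6449) = 297 × 0.5247 ≈ 156 ng/mL

156 ng/mL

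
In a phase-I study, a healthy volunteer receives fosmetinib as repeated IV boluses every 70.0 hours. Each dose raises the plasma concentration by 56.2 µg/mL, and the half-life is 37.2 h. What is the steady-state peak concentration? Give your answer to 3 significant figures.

k = ln 2 / 37.2 = 0.01863 h⁻¹
Fraction remaining after one interval: e^(−kτ) = e^(−0.01863 × 70.0) = 0.2714
R = 1 / (1 − 0.2714) = 1.372
Css,max = 56.2 × 1.372 ≈ 77.1 µg/mL

77.1 µg/mL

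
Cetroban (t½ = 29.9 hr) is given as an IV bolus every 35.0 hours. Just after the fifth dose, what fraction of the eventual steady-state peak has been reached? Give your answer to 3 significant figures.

k = ln 2 / 29.9 = 0.02318 hr⁻¹
f_n = 1 − e^(−nkτ) = 1 − e^(−5 × 0.02318 × 35.0) = 1 − e^(−4.057) = 1 − 0.01730 ≈ 0.983

0.983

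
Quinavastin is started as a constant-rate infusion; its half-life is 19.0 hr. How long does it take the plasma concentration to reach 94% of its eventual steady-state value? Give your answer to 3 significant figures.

77.1 hours

k = ln 2 / 19.0 = 0.03648 hr⁻¹
f = 1 − e^(−kt)  ⇒  t = −ln(1 − f) / k
t = −ln(1 − 0.94) / 0.03648 = 2.813 / 0.03648 ≈ 77.1 hours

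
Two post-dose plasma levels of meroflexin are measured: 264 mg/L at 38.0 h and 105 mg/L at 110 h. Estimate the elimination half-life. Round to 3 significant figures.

k = ln(C₁/C₂) / (t₂ − t₁) = ln(264/105) / (110 − 38.0)
  = 0.9220 / 72.00 = 0.01281 h⁻¹
t½ = ln 2 / k = ln 2 / 0.01281 ≈ 54.1 hours

54.1 hours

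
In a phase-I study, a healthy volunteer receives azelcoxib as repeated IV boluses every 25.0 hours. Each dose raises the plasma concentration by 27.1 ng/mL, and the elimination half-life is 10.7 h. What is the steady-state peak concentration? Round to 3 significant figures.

k = ln 2 / 10.7 = 0.06478 h⁻¹
Fraction remaining after one interval: e^(−kτ) = e^(−0.06478 × 25.0) = 0.1980
R = 1 / (1 − 0.1980) = 1.247
Css,max = 27.1 × 1.247 ≈ 33.8 ng/mL

33.8 ng/mL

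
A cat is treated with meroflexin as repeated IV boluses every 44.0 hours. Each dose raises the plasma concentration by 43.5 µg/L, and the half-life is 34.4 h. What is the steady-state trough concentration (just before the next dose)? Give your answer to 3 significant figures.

30.5 µg/L

k = ln 2 / 34.4 = 0.02015 h⁻¹
Fraction remaining after one interval: e^(−kτ) = e^(−0.02015 × 44.0) = 0.4121
R = 1 / (1 − 0.4121) = 1.701
Css,max = 43.5 × 1.701 = 73.99 µg/L
Css,min = Css,max × e^(−kτ) = 73.99 × 0.4121 ≈ 30.5 µg/L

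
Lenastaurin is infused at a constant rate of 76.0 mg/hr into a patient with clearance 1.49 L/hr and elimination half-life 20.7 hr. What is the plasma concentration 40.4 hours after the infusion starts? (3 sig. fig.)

37.8 mg/L

Css = rate / CL = 76.0 / 1.49 = 51.01 mg/L
k = ln 2 / 20.7 = 0.03349 hr⁻¹
C(t) = Css (1 − e^(−kt)) = 51.01 × (1 − e^(−1.353)) = 51.01 × 0.7415 ≈ 37.8 mg/L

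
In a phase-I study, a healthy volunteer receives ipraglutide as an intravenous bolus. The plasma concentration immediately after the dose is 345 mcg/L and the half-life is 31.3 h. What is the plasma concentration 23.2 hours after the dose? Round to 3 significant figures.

k = ln 2 / 31.3 = 0.02215 h⁻¹
23.2 h is 0.7412 half-lives, so C = 345 × (1/2)^0.7412 = 345 × 0.5982 ≈ 206 mcg/L

206 mcg/L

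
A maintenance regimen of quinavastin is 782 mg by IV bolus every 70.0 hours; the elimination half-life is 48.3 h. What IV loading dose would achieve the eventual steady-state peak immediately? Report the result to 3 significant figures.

1230 mg

k = ln 2 / 48.3 = 0.01435 h⁻¹
Accumulation ratio R = 1 / (1 − e^(−kτ)) = 1 / (1 − e^(−0.01435×70.0)) = 1 / (1 − 0.3662) = 1.578
Loading dose = maintenance dose × R = 782 × 1.578 ≈ 1230 mg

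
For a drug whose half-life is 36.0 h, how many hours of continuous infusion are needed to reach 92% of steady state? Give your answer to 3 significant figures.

k = ln 2 / 36.0 = 0.01925 h⁻¹
f = 1 − e^(−kt)  ⇒  t = −ln(1 − f) / k
t = −ln(1 − 0.92) / 0.01925 = 2.526 / 0.01925 ≈ 131 hours

131 hours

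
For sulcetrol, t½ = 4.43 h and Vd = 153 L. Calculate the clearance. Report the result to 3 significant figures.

23.9 L/h

k = ln 2 / t½ = ln 2 / 4.43 = 0.1565 h⁻¹
CL = k · V = 0.1565 × 153 ≈ 23.9 L/h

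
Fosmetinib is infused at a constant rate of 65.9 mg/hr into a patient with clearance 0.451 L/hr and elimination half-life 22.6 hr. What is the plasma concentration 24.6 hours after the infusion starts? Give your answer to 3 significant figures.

Css = rate / CL = 65.9 / 0.451 = 146.1 mg/L
k = ln 2 / 22.6 = 0.03067 hr⁻¹
C(t) = Css (1 − e^(−kt)) = 146.1 × (1 − e^(−0.7545)) = 146.1 × 0.5297 ≈ 77.4 mg/L

77.4 mg/L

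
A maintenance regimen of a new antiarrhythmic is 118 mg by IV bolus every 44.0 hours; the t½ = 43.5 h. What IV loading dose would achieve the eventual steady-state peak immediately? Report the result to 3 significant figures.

k = ln 2 / 43.5 = 0.01593 h⁻¹
Accumulation ratio R = 1 / (1 − e^(−kτ)) = 1 / (1 − e^(−0.01593×44.0)) = 1 / (1 − 0.4960) = 1.984
Loading dose = maintenance dose × R = 118 × 1.984 ≈ 234 mg

234 mg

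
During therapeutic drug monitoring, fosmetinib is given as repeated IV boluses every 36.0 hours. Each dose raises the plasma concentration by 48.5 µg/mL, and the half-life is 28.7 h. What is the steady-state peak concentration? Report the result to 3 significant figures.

83.5 µg/mL

k = ln 2 / 28.7 = 0.02415 h⁻¹
Fraction remaining after one interval: e^(−kτ) = e^(−0.02415 × 36.0) = 0.4192
R = 1 / (1 − 0.4192) = 1.722
Css,max = 48.5 × 1.722 ≈ 83.5 µg/mL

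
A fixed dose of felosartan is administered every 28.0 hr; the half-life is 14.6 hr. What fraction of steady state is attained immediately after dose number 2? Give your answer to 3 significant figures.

k = ln 2 / 14.6 = 0.04748 hr⁻¹
f_n = 1 − e^(−nkτ) = 1 − e^(−2 × 0.04748 × 28.0) = 1 − e^(−2.659) = 1 − 0.07004 ≈ 0.930

0.930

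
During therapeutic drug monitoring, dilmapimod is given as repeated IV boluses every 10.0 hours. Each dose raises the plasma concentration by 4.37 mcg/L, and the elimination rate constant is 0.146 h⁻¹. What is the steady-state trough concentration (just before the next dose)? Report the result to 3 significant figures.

Fraction remaining after one interval: e^(−kτ) = e^(−0.1460 × 10.0) = 0.2322
R = 1 / (1 − 0.2322) = 1.302
Css,max = 4.37 × 1.302 = 5.692 mcg/L
Css,min = Css,max × e^(−kτ) = 5.692 × 0.2322 ≈ 1.32 mcg/L

1.32 mcg/L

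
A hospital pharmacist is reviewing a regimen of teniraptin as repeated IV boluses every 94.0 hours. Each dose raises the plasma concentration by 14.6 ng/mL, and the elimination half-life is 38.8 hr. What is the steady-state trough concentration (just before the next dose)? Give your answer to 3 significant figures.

k = ln 2 / 38.8 = 0.01786 hr⁻¹
Fraction remaining after one interval: e^(−kτ) = e^(−0.01786 × 94.0) = 0.1865
R = 1 / (1 − 0.1865) = 1.229
Css,max = 14.6 × 1.229 = 17.95 ng/mL
Css,min = Css,max × e^(−kτ) = 17.95 × 0.1865 ≈ 3.35 ng/mL

3.35 ng/mL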